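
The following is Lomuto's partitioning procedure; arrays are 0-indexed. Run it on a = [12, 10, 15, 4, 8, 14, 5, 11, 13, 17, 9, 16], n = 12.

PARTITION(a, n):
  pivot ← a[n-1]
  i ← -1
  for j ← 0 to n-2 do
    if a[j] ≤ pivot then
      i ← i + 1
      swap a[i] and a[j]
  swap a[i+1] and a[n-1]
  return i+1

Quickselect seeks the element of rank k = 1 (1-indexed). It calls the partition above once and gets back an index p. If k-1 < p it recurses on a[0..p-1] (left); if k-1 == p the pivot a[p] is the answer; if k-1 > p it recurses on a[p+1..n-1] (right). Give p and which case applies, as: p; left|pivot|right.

pivot=16, i=-1
j=0: 12≤16, i=0, swap(0,0) ⇒ [12, 10, 15, 4, 8, 14, 5, 11, 13, 17, 9, 16]
j=1: 10≤16, i=1, swap(1,1) ⇒ [12, 10, 15, 4, 8, 14, 5, 11, 13, 17, 9, 16]
j=2: 15≤16, i=2, swap(2,2) ⇒ [12, 10, 15, 4, 8, 14, 5, 11, 13, 17, 9, 16]
j=3: 4≤16, i=3, swap(3,3) ⇒ [12, 10, 15, 4, 8, 14, 5, 11, 13, 17, 9, 16]
j=4: 8≤16, i=4, swap(4,4) ⇒ [12, 10, 15, 4, 8, 14, 5, 11, 13, 17, 9, 16]
j=5: 14≤16, i=5, swap(5,5) ⇒ [12, 10, 15, 4, 8, 14, 5, 11, 13, 17, 9, 16]
j=6: 5≤16, i=6, swap(6,6) ⇒ [12, 10, 15, 4, 8, 14, 5, 11, 13, 17, 9, 16]
j=7: 11≤16, i=7, swap(7,7) ⇒ [12, 10, 15, 4, 8, 14, 5, 11, 13, 17, 9, 16]
j=8: 13≤16, i=8, swap(8,8) ⇒ [12, 10, 15, 4, 8, 14, 5, 11, 13, 17, 9, 16]
j=9: 17>16, skip
j=10: 9≤16, i=9, swap(9,10) ⇒ [12, 10, 15, 4, 8, 14, 5, 11, 13, 9, 17, 16]
swap(10,11) ⇒ [12, 10, 15, 4, 8, 14, 5, 11, 13, 9, 16, 17]; return 10
p = 10; k-1 = 0 < 10 ⇒ left

10; left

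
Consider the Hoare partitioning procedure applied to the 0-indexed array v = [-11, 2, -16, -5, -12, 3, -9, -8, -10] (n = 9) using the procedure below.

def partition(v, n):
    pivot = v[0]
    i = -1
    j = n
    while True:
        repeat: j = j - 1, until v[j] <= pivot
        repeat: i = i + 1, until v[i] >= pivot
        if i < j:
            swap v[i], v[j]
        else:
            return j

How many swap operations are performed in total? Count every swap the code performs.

2

pivot=-11
j stops at 4 (-12), i stops at 0 (-11); swap ⇒ [-12, 2, -16, -5, -11, 3, -9, -8, -10]
j stops at 2 (-16), i stops at 1 (2); swap ⇒ [-12, -16, 2, -5, -11, 3, -9, -8, -10]
j stops at 1, i stops at 2; i≥j ⇒ return 1. v=[-12, -16, 2, -5, -11, 3, -9, -8, -10]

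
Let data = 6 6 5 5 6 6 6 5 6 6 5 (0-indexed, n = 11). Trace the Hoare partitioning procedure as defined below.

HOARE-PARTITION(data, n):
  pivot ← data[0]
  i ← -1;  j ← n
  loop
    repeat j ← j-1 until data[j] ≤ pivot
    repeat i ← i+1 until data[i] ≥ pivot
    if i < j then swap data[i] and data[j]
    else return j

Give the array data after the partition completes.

pivot=6
j stops at 10 (5), i stops at 0 (6); swap ⇒ 5 6 5 5 6 6 6 5 6 6 6
j stops at 9 (6), i stops at 1 (6); swap ⇒ 5 6 5 5 6 6 6 5 6 6 6
j stops at 8 (6), i stops at 4 (6); swap ⇒ 5 6 5 5 6 6 6 5 6 6 6
j stops at 7 (5), i stops at 5 (6); swap ⇒ 5 6 5 5 6 5 6 6 6 6 6
j stops at 6, i stops at 6; i≥j ⇒ return 6. data=5 6 5 5 6 5 6 6 6 6 6

5 6 5 5 6 5 6 6 6 6 6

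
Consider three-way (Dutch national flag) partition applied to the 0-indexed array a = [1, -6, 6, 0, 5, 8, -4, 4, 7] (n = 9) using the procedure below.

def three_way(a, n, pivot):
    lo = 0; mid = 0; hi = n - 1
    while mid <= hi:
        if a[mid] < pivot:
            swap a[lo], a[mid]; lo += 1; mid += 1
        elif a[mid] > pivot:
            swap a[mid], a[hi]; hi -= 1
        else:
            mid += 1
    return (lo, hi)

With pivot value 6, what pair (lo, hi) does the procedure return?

pivot = 6; lo=0, mid=0, hi=8
a[mid]=1<6: swap a[0],a[0]; lo=1,mid=1 → [1, -6, 6, 0, 5, 8, -4, 4, 7]
a[mid]=-6<6: swap a[1],a[1]; lo=2,mid=2 → [1, -6, 6, 0, 5, 8, -4, 4, 7]
a[mid]=6=6: mid=3
a[mid]=0<6: swap a[2],a[3]; lo=3,mid=4 → [1, -6, 0, 6, 5, 8, -4, 4, 7]
a[mid]=5<6: swap a[3],a[4]; lo=4,mid=5 → [1, -6, 0, 5, 6, 8, -4, 4, 7]
a[mid]=8>6: swap a[5],a[8]; hi=7 → [1, -6, 0, 5, 6, 7, -4, 4, 8]
a[mid]=7>6: swap a[5],a[7]; hi=6 → [1, -6, 0, 5, 6, 4, -4, 7, 8]
a[mid]=4<6: swap a[4],a[5]; lo=5,mid=6 → [1, -6, 0, 5, 4, 6, -4, 7, 8]
a[mid]=-4<6: swap a[5],a[6]; lo=6,mid=7 → [1, -6, 0, 5, 4, -4, 6, 7, 8]
end: lo=6, hi=6; a = [1, -6, 0, 5, 4, -4, 6, 7, 8]

(6, 6)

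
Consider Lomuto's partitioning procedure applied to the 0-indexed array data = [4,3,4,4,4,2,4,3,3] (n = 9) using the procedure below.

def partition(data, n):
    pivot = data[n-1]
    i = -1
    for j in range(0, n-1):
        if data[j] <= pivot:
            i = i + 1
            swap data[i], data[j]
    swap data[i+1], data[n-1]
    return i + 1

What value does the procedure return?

pivot = data[8] = 3; i = -1
j=0: data[0]=4 > 3 → no swap
j=1: data[1]=3 ≤ 3 → i=0, swap data[0],data[1] → [3,4,4,4,4,2,4,3,3]
j=2: data[2]=4 > 3 → no swap
j=3: data[3]=4 > 3 → no swap
j=4: data[4]=4 > 3 → no swap
j=5: data[5]=2 ≤ 3 → i=1, swap data[1],data[5] → [3,2,4,4,4,4,4,3,3]
j=6: data[6]=4 > 3 → no swap
j=7: data[7]=3 ≤ 3 → i=2, swap data[2],data[7] → [3,2,3,4,4,4,4,4,3]
final swap data[3],data[8] → [3,2,3,3,4,4,4,4,4]; return 3

3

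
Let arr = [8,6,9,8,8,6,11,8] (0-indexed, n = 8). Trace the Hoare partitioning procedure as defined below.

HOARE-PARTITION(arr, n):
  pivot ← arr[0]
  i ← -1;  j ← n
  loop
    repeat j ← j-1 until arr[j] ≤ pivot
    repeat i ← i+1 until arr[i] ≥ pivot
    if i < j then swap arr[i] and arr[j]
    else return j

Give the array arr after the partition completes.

[8,6,6,8,8,9,11,8]

pivot=8
j stops at 7 (8), i stops at 0 (8); swap ⇒ [8,6,9,8,8,6,11,8]
j stops at 5 (6), i stops at 2 (9); swap ⇒ [8,6,6,8,8,9,11,8]
j stops at 4 (8), i stops at 3 (8); swap ⇒ [8,6,6,8,8,9,11,8]
j stops at 3, i stops at 4; i≥j ⇒ return 3. arr=[8,6,6,8,8,9,11,8]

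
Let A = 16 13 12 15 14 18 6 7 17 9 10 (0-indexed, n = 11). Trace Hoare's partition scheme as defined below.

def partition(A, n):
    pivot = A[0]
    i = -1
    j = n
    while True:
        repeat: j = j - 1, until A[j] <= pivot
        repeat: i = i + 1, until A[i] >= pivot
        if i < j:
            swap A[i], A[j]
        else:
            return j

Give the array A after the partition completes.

pivot = A[0] = 16; i = -1, j = 11
j→10 (A[10]=10≤16), i→0 (A[0]=16≥16); i<j, swap → 10 13 12 15 14 18 6 7 17 9 16
j→9 (A[9]=9≤16), i→5 (A[5]=18≥16); i<j, swap → 10 13 12 15 14 9 6 7 17 18 16
j→7, i→8; i≥j, return j=7. A = 10 13 12 15 14 9 6 7 17 18 16

10 13 12 15 14 9 6 7 17 18 16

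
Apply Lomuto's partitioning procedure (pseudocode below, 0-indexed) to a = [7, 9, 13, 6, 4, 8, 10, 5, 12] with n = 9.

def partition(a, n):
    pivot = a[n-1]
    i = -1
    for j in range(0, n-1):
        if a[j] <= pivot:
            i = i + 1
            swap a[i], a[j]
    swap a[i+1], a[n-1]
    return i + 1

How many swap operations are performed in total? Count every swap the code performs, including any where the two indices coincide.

8

pivot=12, i=-1
j=0: 7≤12, i=0, swap(0,0) ⇒ [7, 9, 13, 6, 4, 8, 10, 5, 12]
j=1: 9≤12, i=1, swap(1,1) ⇒ [7, 9, 13, 6, 4, 8, 10, 5, 12]
j=2: 13>12, skip
j=3: 6≤12, i=2, swap(2,3) ⇒ [7, 9, 6, 13, 4, 8, 10, 5, 12]
j=4: 4≤12, i=3, swap(3,4) ⇒ [7, 9, 6, 4, 13, 8, 10, 5, 12]
j=5: 8≤12, i=4, swap(4,5) ⇒ [7, 9, 6, 4, 8, 13, 10, 5, 12]
j=6: 10≤12, i=5, swap(5,6) ⇒ [7, 9, 6, 4, 8, 10, 13, 5, 12]
j=7: 5≤12, i=6, swap(6,7) ⇒ [7, 9, 6, 4, 8, 10, 5, 13, 12]
swap(7,8) ⇒ [7, 9, 6, 4, 8, 10, 5, 12, 13]; return 7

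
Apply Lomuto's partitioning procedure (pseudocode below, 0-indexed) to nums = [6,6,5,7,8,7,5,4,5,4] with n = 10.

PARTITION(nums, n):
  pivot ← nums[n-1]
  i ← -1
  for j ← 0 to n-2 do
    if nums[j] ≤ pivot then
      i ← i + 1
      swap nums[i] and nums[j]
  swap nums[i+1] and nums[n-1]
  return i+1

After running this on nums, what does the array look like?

pivot = nums[9] = 4; i = -1
j=0: nums[0]=6 > 4 → no swap
j=1: nums[1]=6 > 4 → no swap
j=2: nums[2]=5 > 4 → no swap
j=3: nums[3]=7 > 4 → no swap
j=4: nums[4]=8 > 4 → no swap
j=5: nums[5]=7 > 4 → no swap
j=6: nums[6]=5 > 4 → no swap
j=7: nums[7]=4 ≤ 4 → i=0, swap nums[0],nums[7] → [4,6,5,7,8,7,5,6,5,4]
j=8: nums[8]=5 > 4 → no swap
final swap nums[1],nums[9] → [4,4,5,7,8,7,5,6,5,6]; return 1

[4,4,5,7,8,7,5,6,5,6]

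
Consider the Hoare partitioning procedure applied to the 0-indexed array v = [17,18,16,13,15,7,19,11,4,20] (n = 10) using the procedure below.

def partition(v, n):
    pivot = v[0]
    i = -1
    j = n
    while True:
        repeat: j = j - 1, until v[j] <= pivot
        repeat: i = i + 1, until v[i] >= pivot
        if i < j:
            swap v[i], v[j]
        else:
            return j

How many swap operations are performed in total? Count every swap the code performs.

2

pivot = v[0] = 17; i = -1, j = 10
j→8 (v[8]=4≤17), i→0 (v[0]=17≥17); i<j, swap → [4,18,16,13,15,7,19,11,17,20]
j→7 (v[7]=11≤17), i→1 (v[1]=18≥17); i<j, swap → [4,11,16,13,15,7,19,18,17,20]
j→5, i→6; i≥j, return j=5. v = [4,11,16,13,15,7,19,18,17,20]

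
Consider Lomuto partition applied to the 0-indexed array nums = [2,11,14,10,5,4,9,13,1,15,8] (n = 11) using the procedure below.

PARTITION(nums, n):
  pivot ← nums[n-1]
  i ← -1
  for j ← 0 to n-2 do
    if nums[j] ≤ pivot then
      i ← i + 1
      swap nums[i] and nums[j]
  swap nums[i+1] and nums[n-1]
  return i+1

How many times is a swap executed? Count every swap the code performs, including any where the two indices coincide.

5

pivot=8, i=-1
j=0: 2≤8, i=0, swap(0,0) ⇒ [2,11,14,10,5,4,9,13,1,15,8]
j=1: 11>8, skip
j=2: 14>8, skip
j=3: 10>8, skip
j=4: 5≤8, i=1, swap(1,4) ⇒ [2,5,14,10,11,4,9,13,1,15,8]
j=5: 4≤8, i=2, swap(2,5) ⇒ [2,5,4,10,11,14,9,13,1,15,8]
j=6: 9>8, skip
j=7: 13>8, skip
j=8: 1≤8, i=3, swap(3,8) ⇒ [2,5,4,1,11,14,9,13,10,15,8]
j=9: 15>8, skip
swap(4,10) ⇒ [2,5,4,1,8,14,9,13,10,15,11]; return 4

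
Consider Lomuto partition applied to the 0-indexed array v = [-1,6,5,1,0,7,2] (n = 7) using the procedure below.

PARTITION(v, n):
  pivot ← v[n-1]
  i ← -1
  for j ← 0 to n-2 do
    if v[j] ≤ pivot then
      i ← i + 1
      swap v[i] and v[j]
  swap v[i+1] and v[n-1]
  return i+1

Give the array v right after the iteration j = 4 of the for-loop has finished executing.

[-1,1,0,6,5,7,2]

pivot=2, i=-1
j=0: -1≤2, i=0, swap(0,0) ⇒ [-1,6,5,1,0,7,2]
j=1: 6>2, skip
j=2: 5>2, skip
j=3: 1≤2, i=1, swap(1,3) ⇒ [-1,1,5,6,0,7,2]
j=4: 0≤2, i=2, swap(2,4) ⇒ [-1,1,0,6,5,7,2]
(after j=4) v = [-1,1,0,6,5,7,2]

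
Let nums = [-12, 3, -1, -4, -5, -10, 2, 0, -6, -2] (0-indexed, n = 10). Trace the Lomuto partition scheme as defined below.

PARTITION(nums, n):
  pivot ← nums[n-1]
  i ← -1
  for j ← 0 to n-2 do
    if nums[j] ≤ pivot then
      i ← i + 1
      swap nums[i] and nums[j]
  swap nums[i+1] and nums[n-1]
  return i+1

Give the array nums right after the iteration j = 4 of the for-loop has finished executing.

pivot=-2, i=-1
j=0: -12≤-2, i=0, swap(0,0) ⇒ [-12, 3, -1, -4, -5, -10, 2, 0, -6, -2]
j=1: 3>-2, skip
j=2: -1>-2, skip
j=3: -4≤-2, i=1, swap(1,3) ⇒ [-12, -4, -1, 3, -5, -10, 2, 0, -6, -2]
j=4: -5≤-2, i=2, swap(2,4) ⇒ [-12, -4, -5, 3, -1, -10, 2, 0, -6, -2]
(after j=4) nums = [-12, -4, -5, 3, -1, -10, 2, 0, -6, -2]

[-12, -4, -5, 3, -1, -10, 2, 0, -6, -2]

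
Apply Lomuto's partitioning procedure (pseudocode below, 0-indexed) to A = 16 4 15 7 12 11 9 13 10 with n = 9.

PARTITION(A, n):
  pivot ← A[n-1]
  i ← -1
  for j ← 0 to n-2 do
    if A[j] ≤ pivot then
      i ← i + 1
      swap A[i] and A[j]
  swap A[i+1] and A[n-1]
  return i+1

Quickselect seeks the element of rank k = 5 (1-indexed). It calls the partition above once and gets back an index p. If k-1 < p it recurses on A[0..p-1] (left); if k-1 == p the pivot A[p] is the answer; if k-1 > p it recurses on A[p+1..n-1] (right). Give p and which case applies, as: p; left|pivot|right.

pivot=10, i=-1
j=0: 16>10, skip
j=1: 4≤10, i=0, swap(0,1) ⇒ 4 16 15 7 12 11 9 13 10
j=2: 15>10, skip
j=3: 7≤10, i=1, swap(1,3) ⇒ 4 7 15 16 12 11 9 13 10
j=4: 12>10, skip
j=5: 11>10, skip
j=6: 9≤10, i=2, swap(2,6) ⇒ 4 7 9 16 12 11 15 13 10
j=7: 13>10, skip
swap(3,8) ⇒ 4 7 9 10 12 11 15 13 16; return 3
p = 3; k-1 = 4 > 3 ⇒ right

3; right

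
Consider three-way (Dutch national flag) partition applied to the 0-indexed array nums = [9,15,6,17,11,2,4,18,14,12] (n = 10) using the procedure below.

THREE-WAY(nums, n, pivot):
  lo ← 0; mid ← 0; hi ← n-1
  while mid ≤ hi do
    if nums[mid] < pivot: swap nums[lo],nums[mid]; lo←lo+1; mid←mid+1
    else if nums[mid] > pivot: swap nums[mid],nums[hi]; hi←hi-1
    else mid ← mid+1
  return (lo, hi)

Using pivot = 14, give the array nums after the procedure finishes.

pivot = 14; lo=0, mid=0, hi=9
nums[mid]=9<14: swap nums[0],nums[0]; lo=1,mid=1 → [9,15,6,17,11,2,4,18,14,12]
nums[mid]=15>14: swap nums[1],nums[9]; hi=8 → [9,12,6,17,11,2,4,18,14,15]
nums[mid]=12<14: swap nums[1],nums[1]; lo=2,mid=2 → [9,12,6,17,11,2,4,18,14,15]
nums[mid]=6<14: swap nums[2],nums[2]; lo=3,mid=3 → [9,12,6,17,11,2,4,18,14,15]
nums[mid]=17>14: swap nums[3],nums[8]; hi=7 → [9,12,6,14,11,2,4,18,17,15]
nums[mid]=14=14: mid=4
nums[mid]=11<14: swap nums[3],nums[4]; lo=4,mid=5 → [9,12,6,11,14,2,4,18,17,15]
nums[mid]=2<14: swap nums[4],nums[5]; lo=5,mid=6 → [9,12,6,11,2,14,4,18,17,15]
nums[mid]=4<14: swap nums[5],nums[6]; lo=6,mid=7 → [9,12,6,11,2,4,14,18,17,15]
nums[mid]=18>14: swap nums[7],nums[7]; hi=6 → [9,12,6,11,2,4,14,18,17,15]
end: lo=6, hi=6; nums = [9,12,6,11,2,4,14,18,17,15]

[9,12,6,11,2,4,14,18,17,15]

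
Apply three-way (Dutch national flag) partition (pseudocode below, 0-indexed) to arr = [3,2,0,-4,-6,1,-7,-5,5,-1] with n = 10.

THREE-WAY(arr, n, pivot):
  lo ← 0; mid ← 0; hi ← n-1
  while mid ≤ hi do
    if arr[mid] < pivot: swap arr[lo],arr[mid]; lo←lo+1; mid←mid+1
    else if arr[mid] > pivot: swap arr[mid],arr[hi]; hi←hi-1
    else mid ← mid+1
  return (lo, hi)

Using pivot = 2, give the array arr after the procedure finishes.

lo=0 mid=0 hi=9
3>2: swap(0,9), hi=8 ⇒ [-1,2,0,-4,-6,1,-7,-5,5,3]
-1<2: swap(0,0), lo=1 mid=1 ⇒ [-1,2,0,-4,-6,1,-7,-5,5,3]
2=2: mid=2
0<2: swap(1,2), lo=2 mid=3 ⇒ [-1,0,2,-4,-6,1,-7,-5,5,3]
-4<2: swap(2,3), lo=3 mid=4 ⇒ [-1,0,-4,2,-6,1,-7,-5,5,3]
-6<2: swap(3,4), lo=4 mid=5 ⇒ [-1,0,-4,-6,2,1,-7,-5,5,3]
1<2: swap(4,5), lo=5 mid=6 ⇒ [-1,0,-4,-6,1,2,-7,-5,5,3]
-7<2: swap(5,6), lo=6 mid=7 ⇒ [-1,0,-4,-6,1,-7,2,-5,5,3]
-5<2: swap(6,7), lo=7 mid=8 ⇒ [-1,0,-4,-6,1,-7,-5,2,5,3]
5>2: swap(8,8), hi=7 ⇒ [-1,0,-4,-6,1,-7,-5,2,5,3]
done. lo=7 hi=7; arr=[-1,0,-4,-6,1,-7,-5,2,5,3]

[-1,0,-4,-6,1,-7,-5,2,5,3]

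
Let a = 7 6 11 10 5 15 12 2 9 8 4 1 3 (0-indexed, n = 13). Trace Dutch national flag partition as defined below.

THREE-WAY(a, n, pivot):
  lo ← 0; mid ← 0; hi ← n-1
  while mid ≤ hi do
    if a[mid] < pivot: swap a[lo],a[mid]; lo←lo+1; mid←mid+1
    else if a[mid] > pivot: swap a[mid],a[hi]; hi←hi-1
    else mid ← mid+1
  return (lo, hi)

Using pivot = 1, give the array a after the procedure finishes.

lo=0 mid=0 hi=12
7>1: swap(0,12), hi=11 ⇒ 3 6 11 10 5 15 12 2 9 8 4 1 7
3>1: swap(0,11), hi=10 ⇒ 1 6 11 10 5 15 12 2 9 8 4 3 7
1=1: mid=1
6>1: swap(1,10), hi=9 ⇒ 1 4 11 10 5 15 12 2 9 8 6 3 7
4>1: swap(1,9), hi=8 ⇒ 1 8 11 10 5 15 12 2 9 4 6 3 7
8>1: swap(1,8), hi=7 ⇒ 1 9 11 10 5 15 12 2 8 4 6 3 7
9>1: swap(1,7), hi=6 ⇒ 1 2 11 10 5 15 12 9 8 4 6 3 7
2>1: swap(1,6), hi=5 ⇒ 1 12 11 10 5 15 2 9 8 4 6 3 7
12>1: swap(1,5), hi=4 ⇒ 1 15 11 10 5 12 2 9 8 4 6 3 7
15>1: swap(1,4), hi=3 ⇒ 1 5 11 10 15 12 2 9 8 4 6 3 7
5>1: swap(1,3), hi=2 ⇒ 1 10 11 5 15 12 2 9 8 4 6 3 7
10>1: swap(1,2), hi=1 ⇒ 1 11 10 5 15 12 2 9 8 4 6 3 7
11>1: swap(1,1), hi=0 ⇒ 1 11 10 5 15 12 2 9 8 4 6 3 7
done. lo=0 hi=0; a=1 11 10 5 15 12 2 9 8 4 6 3 7

1 11 10 5 15 12 2 9 8 4 6 3 7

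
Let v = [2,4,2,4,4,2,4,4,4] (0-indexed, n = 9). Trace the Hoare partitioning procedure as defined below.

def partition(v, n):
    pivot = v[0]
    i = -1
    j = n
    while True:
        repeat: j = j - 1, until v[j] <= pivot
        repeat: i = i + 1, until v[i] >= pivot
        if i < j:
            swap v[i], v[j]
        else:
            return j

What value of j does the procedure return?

pivot=2
j stops at 5 (2), i stops at 0 (2); swap ⇒ [2,4,2,4,4,2,4,4,4]
j stops at 2 (2), i stops at 1 (4); swap ⇒ [2,2,4,4,4,2,4,4,4]
j stops at 1, i stops at 2; i≥j ⇒ return 1. v=[2,2,4,4,4,2,4,4,4]

1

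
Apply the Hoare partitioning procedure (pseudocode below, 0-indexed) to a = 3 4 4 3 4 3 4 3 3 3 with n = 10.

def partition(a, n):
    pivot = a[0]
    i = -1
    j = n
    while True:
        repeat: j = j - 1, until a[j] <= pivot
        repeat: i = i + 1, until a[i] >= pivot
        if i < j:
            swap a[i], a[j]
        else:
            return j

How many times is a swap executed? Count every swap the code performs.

4

pivot = a[0] = 3; i = -1, j = 10
j→9 (a[9]=3≤3), i→0 (a[0]=3≥3); i<j, swap → 3 4 4 3 4 3 4 3 3 3
j→8 (a[8]=3≤3), i→1 (a[1]=4≥3); i<j, swap → 3 3 4 3 4 3 4 3 4 3
j→7 (a[7]=3≤3), i→2 (a[2]=4≥3); i<j, swap → 3 3 3 3 4 3 4 4 4 3
j→5 (a[5]=3≤3), i→3 (a[3]=3≥3); i<j, swap → 3 3 3 3 4 3 4 4 4 3
j→3, i→4; i≥j, return j=3. a = 3 3 3 3 4 3 4 4 4 3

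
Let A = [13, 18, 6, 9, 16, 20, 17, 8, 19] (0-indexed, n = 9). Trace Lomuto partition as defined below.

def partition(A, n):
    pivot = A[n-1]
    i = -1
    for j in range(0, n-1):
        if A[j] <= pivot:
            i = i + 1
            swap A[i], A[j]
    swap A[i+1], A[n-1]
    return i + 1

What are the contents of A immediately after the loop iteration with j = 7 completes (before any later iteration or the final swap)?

[13, 18, 6, 9, 16, 17, 8, 20, 19]

pivot=19, i=-1
j=0: 13≤19, i=0, swap(0,0) ⇒ [13, 18, 6, 9, 16, 20, 17, 8, 19]
j=1: 18≤19, i=1, swap(1,1) ⇒ [13, 18, 6, 9, 16, 20, 17, 8, 19]
j=2: 6≤19, i=2, swap(2,2) ⇒ [13, 18, 6, 9, 16, 20, 17, 8, 19]
j=3: 9≤19, i=3, swap(3,3) ⇒ [13, 18, 6, 9, 16, 20, 17, 8, 19]
j=4: 16≤19, i=4, swap(4,4) ⇒ [13, 18, 6, 9, 16, 20, 17, 8, 19]
j=5: 20>19, skip
j=6: 17≤19, i=5, swap(5,6) ⇒ [13, 18, 6, 9, 16, 17, 20, 8, 19]
j=7: 8≤19, i=6, swap(6,7) ⇒ [13, 18, 6, 9, 16, 17, 8, 20, 19]
(after j=7) A = [13, 18, 6, 9, 16, 17, 8, 20, 19]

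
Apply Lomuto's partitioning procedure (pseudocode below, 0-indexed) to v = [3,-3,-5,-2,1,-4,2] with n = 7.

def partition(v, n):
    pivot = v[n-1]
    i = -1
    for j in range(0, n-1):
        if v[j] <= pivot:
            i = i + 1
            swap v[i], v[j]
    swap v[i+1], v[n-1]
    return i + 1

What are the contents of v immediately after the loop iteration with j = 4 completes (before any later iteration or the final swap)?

pivot=2, i=-1
j=0: 3>2, skip
j=1: -3≤2, i=0, swap(0,1) ⇒ [-3,3,-5,-2,1,-4,2]
j=2: -5≤2, i=1, swap(1,2) ⇒ [-3,-5,3,-2,1,-4,2]
j=3: -2≤2, i=2, swap(2,3) ⇒ [-3,-5,-2,3,1,-4,2]
j=4: 1≤2, i=3, swap(3,4) ⇒ [-3,-5,-2,1,3,-4,2]
(after j=4) v = [-3,-5,-2,1,3,-4,2]

[-3,-5,-2,1,3,-4,2]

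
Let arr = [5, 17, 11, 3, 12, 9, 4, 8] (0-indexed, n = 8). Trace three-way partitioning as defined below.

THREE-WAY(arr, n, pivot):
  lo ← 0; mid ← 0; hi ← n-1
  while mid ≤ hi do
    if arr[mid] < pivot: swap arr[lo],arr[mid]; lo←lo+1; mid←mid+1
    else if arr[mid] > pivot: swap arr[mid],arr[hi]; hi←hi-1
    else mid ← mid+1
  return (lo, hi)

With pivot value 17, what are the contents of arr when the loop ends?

[5, 11, 3, 12, 9, 4, 8, 17]

pivot = 17; lo=0, mid=0, hi=7
arr[mid]=5<17: swap arr[0],arr[0]; lo=1,mid=1 → [5, 17, 11, 3, 12, 9, 4, 8]
arr[mid]=17=17: mid=2
arr[mid]=11<17: swap arr[1],arr[2]; lo=2,mid=3 → [5, 11, 17, 3, 12, 9, 4, 8]
arr[mid]=3<17: swap arr[2],arr[3]; lo=3,mid=4 → [5, 11, 3, 17, 12, 9, 4, 8]
arr[mid]=12<17: swap arr[3],arr[4]; lo=4,mid=5 → [5, 11, 3, 12, 17, 9, 4, 8]
arr[mid]=9<17: swap arr[4],arr[5]; lo=5,mid=6 → [5, 11, 3, 12, 9, 17, 4, 8]
arr[mid]=4<17: swap arr[5],arr[6]; lo=6,mid=7 → [5, 11, 3, 12, 9, 4, 17, 8]
arr[mid]=8<17: swap arr[6],arr[7]; lo=7,mid=8 → [5, 11, 3, 12, 9, 4, 8, 17]
end: lo=7, hi=7; arr = [5, 11, 3, 12, 9, 4, 8, 17]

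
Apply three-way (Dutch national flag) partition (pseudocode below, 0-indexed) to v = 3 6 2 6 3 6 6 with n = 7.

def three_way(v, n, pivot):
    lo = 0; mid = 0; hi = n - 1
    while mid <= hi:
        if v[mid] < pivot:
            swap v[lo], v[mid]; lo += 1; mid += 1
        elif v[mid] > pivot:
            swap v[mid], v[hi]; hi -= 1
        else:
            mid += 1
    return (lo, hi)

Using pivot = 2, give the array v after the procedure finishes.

2 6 6 3 6 6 3

lo=0 mid=0 hi=6
3>2: swap(0,6), hi=5 ⇒ 6 6 2 6 3 6 3
6>2: swap(0,5), hi=4 ⇒ 6 6 2 6 3 6 3
6>2: swap(0,4), hi=3 ⇒ 3 6 2 6 6 6 3
3>2: swap(0,3), hi=2 ⇒ 6 6 2 3 6 6 3
6>2: swap(0,2), hi=1 ⇒ 2 6 6 3 6 6 3
2=2: mid=1
6>2: swap(1,1), hi=0 ⇒ 2 6 6 3 6 6 3
done. lo=0 hi=0; v=2 6 6 3 6 6 3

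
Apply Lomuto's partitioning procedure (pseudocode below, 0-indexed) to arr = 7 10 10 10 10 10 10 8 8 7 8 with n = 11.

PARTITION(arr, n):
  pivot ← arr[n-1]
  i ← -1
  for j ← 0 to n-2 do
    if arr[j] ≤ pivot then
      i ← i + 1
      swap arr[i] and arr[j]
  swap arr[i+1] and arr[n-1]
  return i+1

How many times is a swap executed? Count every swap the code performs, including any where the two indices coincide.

5

pivot = arr[10] = 8; i = -1
j=0: arr[0]=7 ≤ 8 → i=0, swap arr[0],arr[0] (no change) → 7 10 10 10 10 10 10 8 8 7 8
j=1: arr[1]=10 > 8 → no swap
j=2: arr[2]=10 > 8 → no swap
j=3: arr[3]=10 > 8 → no swap
j=4: arr[4]=10 > 8 → no swap
j=5: arr[5]=10 > 8 → no swap
j=6: arr[6]=10 > 8 → no swap
j=7: arr[7]=8 ≤ 8 → i=1, swap arr[1],arr[7] → 7 8 10 10 10 10 10 10 8 7 8
j=8: arr[8]=8 ≤ 8 → i=2, swap arr[2],arr[8] → 7 8 8 10 10 10 10 10 10 7 8
j=9: arr[9]=7 ≤ 8 → i=3, swap arr[3],arr[9] → 7 8 8 7 10 10 10 10 10 10 8
final swap arr[4],arr[10] → 7 8 8 7 8 10 10 10 10 10 10; return 4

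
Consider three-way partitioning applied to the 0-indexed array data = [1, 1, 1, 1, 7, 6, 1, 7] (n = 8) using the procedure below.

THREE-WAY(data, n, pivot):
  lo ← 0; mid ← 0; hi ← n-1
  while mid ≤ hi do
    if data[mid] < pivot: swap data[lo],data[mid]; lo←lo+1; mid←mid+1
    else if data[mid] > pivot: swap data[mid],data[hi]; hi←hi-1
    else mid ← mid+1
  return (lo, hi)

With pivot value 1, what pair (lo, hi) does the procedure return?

(0, 4)

lo=0 mid=0 hi=7
1=1: mid=1
1=1: mid=2
1=1: mid=3
1=1: mid=4
7>1: swap(4,7), hi=6 ⇒ [1, 1, 1, 1, 7, 6, 1, 7]
7>1: swap(4,6), hi=5 ⇒ [1, 1, 1, 1, 1, 6, 7, 7]
1=1: mid=5
6>1: swap(5,5), hi=4 ⇒ [1, 1, 1, 1, 1, 6, 7, 7]
done. lo=0 hi=4; data=[1, 1, 1, 1, 1, 6, 7, 7]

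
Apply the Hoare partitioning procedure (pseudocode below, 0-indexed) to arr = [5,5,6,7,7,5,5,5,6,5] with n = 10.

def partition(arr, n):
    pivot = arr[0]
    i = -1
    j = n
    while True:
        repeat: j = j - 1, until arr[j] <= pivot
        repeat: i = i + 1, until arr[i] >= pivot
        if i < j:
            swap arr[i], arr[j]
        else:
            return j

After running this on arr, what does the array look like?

pivot=5
j stops at 9 (5), i stops at 0 (5); swap ⇒ [5,5,6,7,7,5,5,5,6,5]
j stops at 7 (5), i stops at 1 (5); swap ⇒ [5,5,6,7,7,5,5,5,6,5]
j stops at 6 (5), i stops at 2 (6); swap ⇒ [5,5,5,7,7,5,6,5,6,5]
j stops at 5 (5), i stops at 3 (7); swap ⇒ [5,5,5,5,7,7,6,5,6,5]
j stops at 3, i stops at 4; i≥j ⇒ return 3. arr=[5,5,5,5,7,7,6,5,6,5]

[5,5,5,5,7,7,6,5,6,5]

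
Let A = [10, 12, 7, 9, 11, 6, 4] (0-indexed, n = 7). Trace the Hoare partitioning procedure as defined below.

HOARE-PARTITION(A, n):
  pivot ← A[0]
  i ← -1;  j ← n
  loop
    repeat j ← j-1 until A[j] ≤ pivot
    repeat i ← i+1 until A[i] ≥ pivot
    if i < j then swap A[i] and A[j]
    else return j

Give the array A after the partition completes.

[4, 6, 7, 9, 11, 12, 10]

pivot=10
j stops at 6 (4), i stops at 0 (10); swap ⇒ [4, 12, 7, 9, 11, 6, 10]
j stops at 5 (6), i stops at 1 (12); swap ⇒ [4, 6, 7, 9, 11, 12, 10]
j stops at 3, i stops at 4; i≥j ⇒ return 3. A=[4, 6, 7, 9, 11, 12, 10]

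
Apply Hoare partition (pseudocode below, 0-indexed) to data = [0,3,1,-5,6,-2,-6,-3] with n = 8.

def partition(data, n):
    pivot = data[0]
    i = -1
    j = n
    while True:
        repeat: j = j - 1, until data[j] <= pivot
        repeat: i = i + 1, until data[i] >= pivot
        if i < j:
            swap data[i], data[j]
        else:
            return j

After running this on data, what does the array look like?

[-3,-6,-2,-5,6,1,3,0]

pivot = data[0] = 0; i = -1, j = 8
j→7 (data[7]=-3≤0), i→0 (data[0]=0≥0); i<j, swap → [-3,3,1,-5,6,-2,-6,0]
j→6 (data[6]=-6≤0), i→1 (data[1]=3≥0); i<j, swap → [-3,-6,1,-5,6,-2,3,0]
j→5 (data[5]=-2≤0), i→2 (data[2]=1≥0); i<j, swap → [-3,-6,-2,-5,6,1,3,0]
j→3, i→4; i≥j, return j=3. data = [-3,-6,-2,-5,6,1,3,0]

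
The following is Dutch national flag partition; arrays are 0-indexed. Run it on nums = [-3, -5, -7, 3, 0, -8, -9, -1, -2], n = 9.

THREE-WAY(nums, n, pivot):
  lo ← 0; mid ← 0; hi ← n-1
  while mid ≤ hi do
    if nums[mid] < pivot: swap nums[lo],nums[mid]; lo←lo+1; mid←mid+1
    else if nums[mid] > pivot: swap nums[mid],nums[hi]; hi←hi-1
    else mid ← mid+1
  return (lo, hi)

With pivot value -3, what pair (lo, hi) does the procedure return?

(4, 4)

pivot = -3; lo=0, mid=0, hi=8
nums[mid]=-3=-3: mid=1
nums[mid]=-5<-3: swap nums[0],nums[1]; lo=1,mid=2 → [-5, -3, -7, 3, 0, -8, -9, -1, -2]
nums[mid]=-7<-3: swap nums[1],nums[2]; lo=2,mid=3 → [-5, -7, -3, 3, 0, -8, -9, -1, -2]
nums[mid]=3>-3: swap nums[3],nums[8]; hi=7 → [-5, -7, -3, -2, 0, -8, -9, -1, 3]
nums[mid]=-2>-3: swap nums[3],nums[7]; hi=6 → [-5, -7, -3, -1, 0, -8, -9, -2, 3]
nums[mid]=-1>-3: swap nums[3],nums[6]; hi=5 → [-5, -7, -3, -9, 0, -8, -1, -2, 3]
nums[mid]=-9<-3: swap nums[2],nums[3]; lo=3,mid=4 → [-5, -7, -9, -3, 0, -8, -1, -2, 3]
nums[mid]=0>-3: swap nums[4],nums[5]; hi=4 → [-5, -7, -9, -3, -8, 0, -1, -2, 3]
nums[mid]=-8<-3: swap nums[3],nums[4]; lo=4,mid=5 → [-5, -7, -9, -8, -3, 0, -1, -2, 3]
end: lo=4, hi=4; nums = [-5, -7, -9, -8, -3, 0, -1, -2, 3]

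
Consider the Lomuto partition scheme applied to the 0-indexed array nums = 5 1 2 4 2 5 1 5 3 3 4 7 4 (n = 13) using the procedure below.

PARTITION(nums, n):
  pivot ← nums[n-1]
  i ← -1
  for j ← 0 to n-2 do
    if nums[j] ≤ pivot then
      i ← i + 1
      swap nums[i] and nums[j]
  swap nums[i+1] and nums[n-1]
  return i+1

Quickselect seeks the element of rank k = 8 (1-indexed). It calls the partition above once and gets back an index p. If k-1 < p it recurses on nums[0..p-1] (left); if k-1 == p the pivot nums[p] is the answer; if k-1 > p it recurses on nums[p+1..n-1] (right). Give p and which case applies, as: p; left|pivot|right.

pivot = nums[12] = 4; i = -1
j=0: nums[0]=5 > 4 → no swap
j=1: nums[1]=1 ≤ 4 → i=0, swap nums[0],nums[1] → 1 5 2 4 2 5 1 5 3 3 4 7 4
j=2: nums[2]=2 ≤ 4 → i=1, swap nums[1],nums[2] → 1 2 5 4 2 5 1 5 3 3 4 7 4
j=3: nums[3]=4 ≤ 4 → i=2, swap nums[2],nums[3] → 1 2 4 5 2 5 1 5 3 3 4 7 4
j=4: nums[4]=2 ≤ 4 → i=3, swap nums[3],nums[4] → 1 2 4 2 5 5 1 5 3 3 4 7 4
j=5: nums[5]=5 > 4 → no swap
j=6: nums[6]=1 ≤ 4 → i=4, swap nums[4],nums[6] → 1 2 4 2 1 5 5 5 3 3 4 7 4
j=7: nums[7]=5 > 4 → no swap
j=8: nums[8]=3 ≤ 4 → i=5, swap nums[5],nums[8] → 1 2 4 2 1 3 5 5 5 3 4 7 4
j=9: nums[9]=3 ≤ 4 → i=6, swap nums[6],nums[9] → 1 2 4 2 1 3 3 5 5 5 4 7 4
j=10: nums[10]=4 ≤ 4 → i=7, swap nums[7],nums[10] → 1 2 4 2 1 3 3 4 5 5 5 7 4
j=11: nums[11]=7 > 4 → no swap
final swap nums[8],nums[12] → 1 2 4 2 1 3 3 4 4 5 5 7 5; return 8
p = 8; k-1 = 7 < 8 ⇒ left

8; left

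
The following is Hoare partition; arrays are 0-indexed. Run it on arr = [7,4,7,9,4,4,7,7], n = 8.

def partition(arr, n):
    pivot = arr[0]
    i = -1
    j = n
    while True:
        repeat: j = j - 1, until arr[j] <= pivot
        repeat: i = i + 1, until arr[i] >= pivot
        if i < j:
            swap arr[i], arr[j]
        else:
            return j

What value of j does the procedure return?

4

pivot=7
j stops at 7 (7), i stops at 0 (7); swap ⇒ [7,4,7,9,4,4,7,7]
j stops at 6 (7), i stops at 2 (7); swap ⇒ [7,4,7,9,4,4,7,7]
j stops at 5 (4), i stops at 3 (9); swap ⇒ [7,4,7,4,4,9,7,7]
j stops at 4, i stops at 5; i≥j ⇒ return 4. arr=[7,4,7,4,4,9,7,7]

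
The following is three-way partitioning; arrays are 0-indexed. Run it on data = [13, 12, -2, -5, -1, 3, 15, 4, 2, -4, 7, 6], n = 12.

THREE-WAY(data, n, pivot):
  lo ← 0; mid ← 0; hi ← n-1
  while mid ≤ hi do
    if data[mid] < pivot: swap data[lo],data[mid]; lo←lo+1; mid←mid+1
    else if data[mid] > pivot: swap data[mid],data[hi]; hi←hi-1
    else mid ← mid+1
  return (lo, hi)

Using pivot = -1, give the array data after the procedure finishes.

[-4, -2, -5, -1, 3, 15, 4, 2, 12, 7, 6, 13]

pivot = -1; lo=0, mid=0, hi=11
data[mid]=13>-1: swap data[0],data[11]; hi=10 → [6, 12, -2, -5, -1, 3, 15, 4, 2, -4, 7, 13]
data[mid]=6>-1: swap data[0],data[10]; hi=9 → [7, 12, -2, -5, -1, 3, 15, 4, 2, -4, 6, 13]
data[mid]=7>-1: swap data[0],data[9]; hi=8 → [-4, 12, -2, -5, -1, 3, 15, 4, 2, 7, 6, 13]
data[mid]=-4<-1: swap data[0],data[0]; lo=1,mid=1 → [-4, 12, -2, -5, -1, 3, 15, 4, 2, 7, 6, 13]
data[mid]=12>-1: swap data[1],data[8]; hi=7 → [-4, 2, -2, -5, -1, 3, 15, 4, 12, 7, 6, 13]
data[mid]=2>-1: swap data[1],data[7]; hi=6 → [-4, 4, -2, -5, -1, 3, 15, 2, 12, 7, 6, 13]
data[mid]=4>-1: swap data[1],data[6]; hi=5 → [-4, 15, -2, -5, -1, 3, 4, 2, 12, 7, 6, 13]
data[mid]=15>-1: swap data[1],data[5]; hi=4 → [-4, 3, -2, -5, -1, 15, 4, 2, 12, 7, 6, 13]
data[mid]=3>-1: swap data[1],data[4]; hi=3 → [-4, -1, -2, -5, 3, 15, 4, 2, 12, 7, 6, 13]
data[mid]=-1=-1: mid=2
data[mid]=-2<-1: swap data[1],data[2]; lo=2,mid=3 → [-4, -2, -1, -5, 3, 15, 4, 2, 12, 7, 6, 13]
data[mid]=-5<-1: swap data[2],data[3]; lo=3,mid=4 → [-4, -2, -5, -1, 3, 15, 4, 2, 12, 7, 6, 13]
end: lo=3, hi=3; data = [-4, -2, -5, -1, 3, 15, 4, 2, 12, 7, 6, 13]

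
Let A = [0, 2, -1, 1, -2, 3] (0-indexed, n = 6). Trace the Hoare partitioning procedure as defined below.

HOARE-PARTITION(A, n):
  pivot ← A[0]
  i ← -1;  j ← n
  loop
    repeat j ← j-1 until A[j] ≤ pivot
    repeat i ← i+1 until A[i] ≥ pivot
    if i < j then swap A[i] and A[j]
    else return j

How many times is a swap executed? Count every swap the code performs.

pivot = A[0] = 0; i = -1, j = 6
j→4 (A[4]=-2≤0), i→0 (A[0]=0≥0); i<j, swap → [-2, 2, -1, 1, 0, 3]
j→2 (A[2]=-1≤0), i→1 (A[1]=2≥0); i<j, swap → [-2, -1, 2, 1, 0, 3]
j→1, i→2; i≥j, return j=1. A = [-2, -1, 2, 1, 0, 3]

2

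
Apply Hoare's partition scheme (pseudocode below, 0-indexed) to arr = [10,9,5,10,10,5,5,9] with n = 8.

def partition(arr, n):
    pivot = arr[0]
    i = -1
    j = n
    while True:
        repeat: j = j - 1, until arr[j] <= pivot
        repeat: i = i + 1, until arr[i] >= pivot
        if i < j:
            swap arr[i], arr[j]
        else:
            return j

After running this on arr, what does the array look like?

pivot=10
j stops at 7 (9), i stops at 0 (10); swap ⇒ [9,9,5,10,10,5,5,10]
j stops at 6 (5), i stops at 3 (10); swap ⇒ [9,9,5,5,10,5,10,10]
j stops at 5 (5), i stops at 4 (10); swap ⇒ [9,9,5,5,5,10,10,10]
j stops at 4, i stops at 5; i≥j ⇒ return 4. arr=[9,9,5,5,5,10,10,10]

[9,9,5,5,5,10,10,10]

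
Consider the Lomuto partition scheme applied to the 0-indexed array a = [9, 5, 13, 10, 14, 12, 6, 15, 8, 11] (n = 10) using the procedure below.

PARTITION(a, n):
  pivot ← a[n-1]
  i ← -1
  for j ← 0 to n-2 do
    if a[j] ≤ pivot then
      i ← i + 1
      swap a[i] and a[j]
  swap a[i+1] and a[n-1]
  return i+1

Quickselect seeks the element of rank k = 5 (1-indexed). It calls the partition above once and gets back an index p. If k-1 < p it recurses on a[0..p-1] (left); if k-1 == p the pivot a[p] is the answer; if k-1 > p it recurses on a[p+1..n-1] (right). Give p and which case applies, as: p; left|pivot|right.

5; left

pivot=11, i=-1
j=0: 9≤11, i=0, swap(0,0) ⇒ [9, 5, 13, 10, 14, 12, 6, 15, 8, 11]
j=1: 5≤11, i=1, swap(1,1) ⇒ [9, 5, 13, 10, 14, 12, 6, 15, 8, 11]
j=2: 13>11, skip
j=3: 10≤11, i=2, swap(2,3) ⇒ [9, 5, 10, 13, 14, 12, 6, 15, 8, 11]
j=4: 14>11, skip
j=5: 12>11, skip
j=6: 6≤11, i=3, swap(3,6) ⇒ [9, 5, 10, 6, 14, 12, 13, 15, 8, 11]
j=7: 15>11, skip
j=8: 8≤11, i=4, swap(4,8) ⇒ [9, 5, 10, 6, 8, 12, 13, 15, 14, 11]
swap(5,9) ⇒ [9, 5, 10, 6, 8, 11, 13, 15, 14, 12]; return 5
p = 5; k-1 = 4 < 5 ⇒ left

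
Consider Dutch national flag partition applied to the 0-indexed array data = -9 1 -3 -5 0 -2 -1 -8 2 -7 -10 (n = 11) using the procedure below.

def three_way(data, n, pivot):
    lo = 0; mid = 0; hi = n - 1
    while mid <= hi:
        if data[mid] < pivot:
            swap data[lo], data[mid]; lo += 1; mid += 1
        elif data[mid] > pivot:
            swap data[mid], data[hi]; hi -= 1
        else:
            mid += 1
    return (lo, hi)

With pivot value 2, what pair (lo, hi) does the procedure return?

(10, 10)

pivot = 2; lo=0, mid=0, hi=10
data[mid]=-9<2: swap data[0],data[0]; lo=1,mid=1 → -9 1 -3 -5 0 -2 -1 -8 2 -7 -10
data[mid]=1<2: swap data[1],data[1]; lo=2,mid=2 → -9 1 -3 -5 0 -2 -1 -8 2 -7 -10
data[mid]=-3<2: swap data[2],data[2]; lo=3,mid=3 → -9 1 -3 -5 0 -2 -1 -8 2 -7 -10
data[mid]=-5<2: swap data[3],data[3]; lo=4,mid=4 → -9 1 -3 -5 0 -2 -1 -8 2 -7 -10
data[mid]=0<2: swap data[4],data[4]; lo=5,mid=5 → -9 1 -3 -5 0 -2 -1 -8 2 -7 -10
data[mid]=-2<2: swap data[5],data[5]; lo=6,mid=6 → -9 1 -3 -5 0 -2 -1 -8 2 -7 -10
data[mid]=-1<2: swap data[6],data[6]; lo=7,mid=7 → -9 1 -3 -5 0 -2 -1 -8 2 -7 -10
data[mid]=-8<2: swap data[7],data[7]; lo=8,mid=8 → -9 1 -3 -5 0 -2 -1 -8 2 -7 -10
data[mid]=2=2: mid=9
data[mid]=-7<2: swap data[8],data[9]; lo=9,mid=10 → -9 1 -3 -5 0 -2 -1 -8 -7 2 -10
data[mid]=-10<2: swap data[9],data[10]; lo=10,mid=11 → -9 1 -3 -5 0 -2 -1 -8 -7 -10 2
end: lo=10, hi=10; data = -9 1 -3 -5 0 -2 -1 -8 -7 -10 2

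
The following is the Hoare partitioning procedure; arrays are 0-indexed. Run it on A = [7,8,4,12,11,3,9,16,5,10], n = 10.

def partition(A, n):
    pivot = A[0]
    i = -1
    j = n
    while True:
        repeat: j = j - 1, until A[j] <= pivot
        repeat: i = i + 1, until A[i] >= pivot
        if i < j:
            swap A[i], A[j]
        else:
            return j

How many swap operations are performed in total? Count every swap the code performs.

2

pivot = A[0] = 7; i = -1, j = 10
j→8 (A[8]=5≤7), i→0 (A[0]=7≥7); i<j, swap → [5,8,4,12,11,3,9,16,7,10]
j→5 (A[5]=3≤7), i→1 (A[1]=8≥7); i<j, swap → [5,3,4,12,11,8,9,16,7,10]
j→2, i→3; i≥j, return j=2. A = [5,3,4,12,11,8,9,16,7,10]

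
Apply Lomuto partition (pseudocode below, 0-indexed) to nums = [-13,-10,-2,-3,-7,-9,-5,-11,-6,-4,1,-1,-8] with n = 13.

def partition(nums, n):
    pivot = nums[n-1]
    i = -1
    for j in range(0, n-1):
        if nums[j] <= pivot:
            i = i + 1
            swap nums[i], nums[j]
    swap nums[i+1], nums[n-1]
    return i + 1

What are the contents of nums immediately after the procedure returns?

pivot=-8, i=-1
j=0: -13≤-8, i=0, swap(0,0) ⇒ [-13,-10,-2,-3,-7,-9,-5,-11,-6,-4,1,-1,-8]
j=1: -10≤-8, i=1, swap(1,1) ⇒ [-13,-10,-2,-3,-7,-9,-5,-11,-6,-4,1,-1,-8]
j=2: -2>-8, skip
j=3: -3>-8, skip
j=4: -7>-8, skip
j=5: -9≤-8, i=2, swap(2,5) ⇒ [-13,-10,-9,-3,-7,-2,-5,-11,-6,-4,1,-1,-8]
j=6: -5>-8, skip
j=7: -11≤-8, i=3, swap(3,7) ⇒ [-13,-10,-9,-11,-7,-2,-5,-3,-6,-4,1,-1,-8]
j=8: -6>-8, skip
j=9: -4>-8, skip
j=10: 1>-8, skip
j=11: -1>-8, skip
swap(4,12) ⇒ [-13,-10,-9,-11,-8,-2,-5,-3,-6,-4,1,-1,-7]; return 4

[-13,-10,-9,-11,-8,-2,-5,-3,-6,-4,1,-1,-7]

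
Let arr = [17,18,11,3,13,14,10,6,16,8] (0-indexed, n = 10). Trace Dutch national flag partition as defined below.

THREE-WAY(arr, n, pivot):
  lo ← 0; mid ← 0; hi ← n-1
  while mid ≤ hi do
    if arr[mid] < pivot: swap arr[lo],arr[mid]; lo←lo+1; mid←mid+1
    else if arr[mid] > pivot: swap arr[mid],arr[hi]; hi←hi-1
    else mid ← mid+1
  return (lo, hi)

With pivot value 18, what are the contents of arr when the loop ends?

[17,11,3,13,14,10,6,16,8,18]

pivot = 18; lo=0, mid=0, hi=9
arr[mid]=17<18: swap arr[0],arr[0]; lo=1,mid=1 → [17,18,11,3,13,14,10,6,16,8]
arr[mid]=18=18: mid=2
arr[mid]=11<18: swap arr[1],arr[2]; lo=2,mid=3 → [17,11,18,3,13,14,10,6,16,8]
arr[mid]=3<18: swap arr[2],arr[3]; lo=3,mid=4 → [17,11,3,18,13,14,10,6,16,8]
arr[mid]=13<18: swap arr[3],arr[4]; lo=4,mid=5 → [17,11,3,13,18,14,10,6,16,8]
arr[mid]=14<18: swap arr[4],arr[5]; lo=5,mid=6 → [17,11,3,13,14,18,10,6,16,8]
arr[mid]=10<18: swap arr[5],arr[6]; lo=6,mid=7 → [17,11,3,13,14,10,18,6,16,8]
arr[mid]=6<18: swap arr[6],arr[7]; lo=7,mid=8 → [17,11,3,13,14,10,6,18,16,8]
arr[mid]=16<18: swap arr[7],arr[8]; lo=8,mid=9 → [17,11,3,13,14,10,6,16,18,8]
arr[mid]=8<18: swap arr[8],arr[9]; lo=9,mid=10 → [17,11,3,13,14,10,6,16,8,18]
end: lo=9, hi=9; arr = [17,11,3,13,14,10,6,16,8,18]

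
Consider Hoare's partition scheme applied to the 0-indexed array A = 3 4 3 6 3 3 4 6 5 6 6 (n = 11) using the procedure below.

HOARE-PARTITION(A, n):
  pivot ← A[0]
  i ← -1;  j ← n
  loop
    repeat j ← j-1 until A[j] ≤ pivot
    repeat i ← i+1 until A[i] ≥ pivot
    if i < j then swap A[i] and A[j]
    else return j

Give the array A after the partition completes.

3 3 3 6 4 3 4 6 5 6 6

pivot=3
j stops at 5 (3), i stops at 0 (3); swap ⇒ 3 4 3 6 3 3 4 6 5 6 6
j stops at 4 (3), i stops at 1 (4); swap ⇒ 3 3 3 6 4 3 4 6 5 6 6
j stops at 2, i stops at 2; i≥j ⇒ return 2. A=3 3 3 6 4 3 4 6 5 6 6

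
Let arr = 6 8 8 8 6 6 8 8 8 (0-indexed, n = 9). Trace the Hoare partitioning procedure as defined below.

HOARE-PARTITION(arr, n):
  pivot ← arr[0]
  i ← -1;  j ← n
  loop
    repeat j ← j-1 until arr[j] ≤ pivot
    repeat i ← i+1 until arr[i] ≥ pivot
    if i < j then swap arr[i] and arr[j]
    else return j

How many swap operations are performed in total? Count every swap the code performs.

pivot=6
j stops at 5 (6), i stops at 0 (6); swap ⇒ 6 8 8 8 6 6 8 8 8
j stops at 4 (6), i stops at 1 (8); swap ⇒ 6 6 8 8 8 6 8 8 8
j stops at 1, i stops at 2; i≥j ⇒ return 1. arr=6 6 8 8 8 6 8 8 8

2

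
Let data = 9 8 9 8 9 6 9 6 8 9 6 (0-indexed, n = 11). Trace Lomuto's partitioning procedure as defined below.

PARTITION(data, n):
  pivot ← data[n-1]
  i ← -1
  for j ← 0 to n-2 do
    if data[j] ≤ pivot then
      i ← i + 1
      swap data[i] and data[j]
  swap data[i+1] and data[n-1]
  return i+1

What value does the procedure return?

2

pivot=6, i=-1
j=0: 9>6, skip
j=1: 8>6, skip
j=2: 9>6, skip
j=3: 8>6, skip
j=4: 9>6, skip
j=5: 6≤6, i=0, swap(0,5) ⇒ 6 8 9 8 9 9 9 6 8 9 6
j=6: 9>6, skip
j=7: 6≤6, i=1, swap(1,7) ⇒ 6 6 9 8 9 9 9 8 8 9 6
j=8: 8>6, skip
j=9: 9>6, skip
swap(2,10) ⇒ 6 6 6 8 9 9 9 8 8 9 9; return 2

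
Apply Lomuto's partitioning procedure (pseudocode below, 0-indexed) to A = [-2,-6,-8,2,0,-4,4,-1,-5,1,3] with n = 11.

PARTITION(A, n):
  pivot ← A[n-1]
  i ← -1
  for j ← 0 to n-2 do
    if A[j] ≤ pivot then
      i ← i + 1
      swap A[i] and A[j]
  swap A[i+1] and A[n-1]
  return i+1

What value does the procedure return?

pivot=3, i=-1
j=0: -2≤3, i=0, swap(0,0) ⇒ [-2,-6,-8,2,0,-4,4,-1,-5,1,3]
j=1: -6≤3, i=1, swap(1,1) ⇒ [-2,-6,-8,2,0,-4,4,-1,-5,1,3]
j=2: -8≤3, i=2, swap(2,2) ⇒ [-2,-6,-8,2,0,-4,4,-1,-5,1,3]
j=3: 2≤3, i=3, swap(3,3) ⇒ [-2,-6,-8,2,0,-4,4,-1,-5,1,3]
j=4: 0≤3, i=4, swap(4,4) ⇒ [-2,-6,-8,2,0,-4,4,-1,-5,1,3]
j=5: -4≤3, i=5, swap(5,5) ⇒ [-2,-6,-8,2,0,-4,4,-1,-5,1,3]
j=6: 4>3, skip
j=7: -1≤3, i=6, swap(6,7) ⇒ [-2,-6,-8,2,0,-4,-1,4,-5,1,3]
j=8: -5≤3, i=7, swap(7,8) ⇒ [-2,-6,-8,2,0,-4,-1,-5,4,1,3]
j=9: 1≤3, i=8, swap(8,9) ⇒ [-2,-6,-8,2,0,-4,-1,-5,1,4,3]
swap(9,10) ⇒ [-2,-6,-8,2,0,-4,-1,-5,1,3,4]; return 9

9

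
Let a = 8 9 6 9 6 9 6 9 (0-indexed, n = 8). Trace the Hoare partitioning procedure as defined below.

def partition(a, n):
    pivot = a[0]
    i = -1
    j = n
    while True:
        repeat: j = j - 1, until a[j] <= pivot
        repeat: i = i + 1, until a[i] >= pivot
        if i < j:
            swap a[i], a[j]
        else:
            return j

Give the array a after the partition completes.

pivot = a[0] = 8; i = -1, j = 8
j→6 (a[6]=6≤8), i→0 (a[0]=8≥8); i<j, swap → 6 9 6 9 6 9 8 9
j→4 (a[4]=6≤8), i→1 (a[1]=9≥8); i<j, swap → 6 6 6 9 9 9 8 9
j→2, i→3; i≥j, return j=2. a = 6 6 6 9 9 9 8 9

6 6 6 9 9 9 8 9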